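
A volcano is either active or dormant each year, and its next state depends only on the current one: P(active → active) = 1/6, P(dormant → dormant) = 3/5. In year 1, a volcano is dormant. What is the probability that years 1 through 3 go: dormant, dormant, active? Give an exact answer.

6/25

Year 1 is given. For each transition, use the conditional probability from the current state:
P(dormant | dormant) = 3/5; P(active | dormant) = 2/5.
P = 3/5 × 2/5 = 6/25.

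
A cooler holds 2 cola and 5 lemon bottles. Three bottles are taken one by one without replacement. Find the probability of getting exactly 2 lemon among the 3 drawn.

One ordering (lemon drawn first) has probability 5/7 × 4/6 × 2/5 = 40/210 = 4/21.
There are C(3,2) = 3 such orderings, each equally likely, so P = 3 × 4/21 = 4/7.

4/7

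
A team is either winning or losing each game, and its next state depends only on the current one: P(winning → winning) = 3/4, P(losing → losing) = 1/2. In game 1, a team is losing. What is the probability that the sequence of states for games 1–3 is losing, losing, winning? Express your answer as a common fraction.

Game 1 is given. For each transition, use the conditional probability from the current state:
P(losing | losing) = 1/2; P(winning | losing) = 1/2.
P = 1/2 × 1/2 = 1/4.

1/4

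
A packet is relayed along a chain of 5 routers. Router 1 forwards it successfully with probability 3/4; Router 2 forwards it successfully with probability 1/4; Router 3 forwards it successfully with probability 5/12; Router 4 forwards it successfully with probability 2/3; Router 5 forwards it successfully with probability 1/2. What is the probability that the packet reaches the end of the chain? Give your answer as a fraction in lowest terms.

5/192

Each stage is reached only if all earlier stages succeed, so
P = 3/4 × 1/4 × 5/12 × 2/3 × 1/2 = 30/1152 = 5/192.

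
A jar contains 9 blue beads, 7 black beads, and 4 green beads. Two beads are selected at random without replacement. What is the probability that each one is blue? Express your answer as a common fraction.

P = 9/20 × 8/19 = 72/380 = 18/95.

18/95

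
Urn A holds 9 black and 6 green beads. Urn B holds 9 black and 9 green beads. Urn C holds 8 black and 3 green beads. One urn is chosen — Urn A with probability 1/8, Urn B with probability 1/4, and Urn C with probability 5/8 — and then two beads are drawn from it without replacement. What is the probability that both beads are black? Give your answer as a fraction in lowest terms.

From Urn A: P(both black) = (9/15)(8/14) = 12/35.
From Urn B: P(both black) = (9/18)(8/17) = 4/17.
From Urn C: P(both black) = (8/11)(7/10) = 28/55.
Total probability = (1/8)(12/35) + (1/4)(4/17) + (5/8)(28/55) = 2748/6545.

2748/6545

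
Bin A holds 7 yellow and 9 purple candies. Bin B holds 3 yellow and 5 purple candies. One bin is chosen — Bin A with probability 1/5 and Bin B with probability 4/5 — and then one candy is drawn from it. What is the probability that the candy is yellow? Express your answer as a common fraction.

31/80

From Bin A: P(yellow) = 7/16.
From Bin B: P(yellow) = 3/8.
Total probability = (1/5)(7/16) + (4/5)(3/8) = 31/80.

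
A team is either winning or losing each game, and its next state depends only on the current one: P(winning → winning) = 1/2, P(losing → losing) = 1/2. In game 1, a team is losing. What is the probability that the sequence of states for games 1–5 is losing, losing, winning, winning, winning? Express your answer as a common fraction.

Game 1 is given. For each transition, use the conditional probability from the current state:
P(losing | losing) = 1/2; P(winning | losing) = 1/2; P(winning | winning) = 1/2; P(winning | winning) = 1/2.
P = 1/2 × 1/2 × 1/2 × 1/2 = 1/16.

1/16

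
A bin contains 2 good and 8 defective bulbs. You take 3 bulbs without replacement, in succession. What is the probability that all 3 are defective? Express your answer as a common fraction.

P(every draw is defective) = 8/10 × 7/9 × 6/8 = 336/720 = 7/15.

7/15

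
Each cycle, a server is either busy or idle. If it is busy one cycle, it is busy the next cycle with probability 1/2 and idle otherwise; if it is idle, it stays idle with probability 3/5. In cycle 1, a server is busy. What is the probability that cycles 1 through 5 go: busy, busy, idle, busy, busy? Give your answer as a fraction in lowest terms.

1/20

Cycle 1 is given. For each transition, use the conditional probability from the current state:
P(busy | busy) = 1/2; P(idle | busy) = 1/2; P(busy | idle) = 2/5; P(busy | busy) = 1/2.
P = 1/2 × 1/2 × 2/5 × 1/2 = 2/40 = 1/20.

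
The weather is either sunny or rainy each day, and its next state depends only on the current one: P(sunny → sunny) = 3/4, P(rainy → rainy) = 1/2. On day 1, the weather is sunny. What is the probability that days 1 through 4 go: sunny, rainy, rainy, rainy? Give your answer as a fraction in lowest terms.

Day 1 is given. For each transition, use the conditional probability from the current state:
P(rainy | sunny) = 1/4; P(rainy | rainy) = 1/2; P(rainy | rainy) = 1/2.
P = 1/4 × 1/2 × 1/2 = 1/16.

1/16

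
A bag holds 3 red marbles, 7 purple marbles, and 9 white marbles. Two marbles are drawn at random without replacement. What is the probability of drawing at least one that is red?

P(no red) = 16/19 × 15/18 = 240/342 = 40/57.
P(at least one) = 1 − 40/57 = 17/57.

17/57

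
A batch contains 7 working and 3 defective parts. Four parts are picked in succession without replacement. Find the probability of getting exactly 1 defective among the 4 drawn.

One ordering (defective drawn first) has probability 3/10 × 7/9 × 6/8 × 5/7 = 630/5040 = 1/8.
There are C(4,1) = 4 such orderings, each equally likely, so P = 4 × 1/8 = 1/2.

1/2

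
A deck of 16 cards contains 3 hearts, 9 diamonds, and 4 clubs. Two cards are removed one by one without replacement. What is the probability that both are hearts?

1/40

P(every draw is a heart) = 3/16 × 2/15 = 6/240 = 1/40.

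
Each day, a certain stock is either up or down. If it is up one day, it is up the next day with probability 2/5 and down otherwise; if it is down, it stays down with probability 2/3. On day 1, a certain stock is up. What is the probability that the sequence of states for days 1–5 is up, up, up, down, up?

Day 1 is given. For each transition, use the conditional probability from the current state:
P(up | up) = 2/5; P(up | up) = 2/5; P(down | up) = 3/5; P(up | down) = 1/3.
P = 2/5 × 2/5 × 3/5 × 1/3 = 12/375 = 4/125.

4/125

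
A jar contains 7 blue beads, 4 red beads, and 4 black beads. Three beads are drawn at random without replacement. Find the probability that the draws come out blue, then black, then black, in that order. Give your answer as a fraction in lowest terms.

Multiply the probability of each draw given the previous ones:
P = 7/15 × 4/14 × 3/13 = 84/2730 = 2/65.

2/65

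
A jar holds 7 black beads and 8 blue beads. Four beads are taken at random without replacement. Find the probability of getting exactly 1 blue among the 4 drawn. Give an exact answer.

8/39

One ordering (blue drawn first) has probability 8/15 × 7/14 × 6/13 × 5/12 = 1680/32760 = 2/39.
There are C(4,1) = 4 such orderings, each equally likely, so P = 4 × 2/39 = 8/39.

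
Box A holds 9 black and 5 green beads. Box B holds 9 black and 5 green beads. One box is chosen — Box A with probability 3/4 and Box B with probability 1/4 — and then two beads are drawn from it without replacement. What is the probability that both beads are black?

36/91

From Box A: P(both black) = (9/14)(8/13) = 36/91.
From Box B: P(both black) = (9/14)(8/13) = 36/91.
Total probability = (3/4)(36/91) + (1/4)(36/91) = 36/91.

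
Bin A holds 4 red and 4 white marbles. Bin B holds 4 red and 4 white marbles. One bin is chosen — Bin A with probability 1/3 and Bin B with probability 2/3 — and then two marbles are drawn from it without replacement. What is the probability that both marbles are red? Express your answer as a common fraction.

3/14

From Bin A: P(both red) = (4/8)(3/7) = 3/14.
From Bin B: P(both red) = (4/8)(3/7) = 3/14.
Total probability = (1/3)(3/14) + (2/3)(3/14) = 3/14.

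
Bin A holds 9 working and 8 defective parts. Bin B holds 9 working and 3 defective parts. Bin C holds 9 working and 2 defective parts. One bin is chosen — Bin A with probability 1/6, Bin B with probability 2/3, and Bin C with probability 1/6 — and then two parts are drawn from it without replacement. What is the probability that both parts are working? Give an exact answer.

From Bin A: P(both working) = (9/17)(8/16) = 9/34.
From Bin B: P(both working) = (9/12)(8/11) = 6/11.
From Bin C: P(both working) = (9/11)(8/10) = 36/55.
Total probability = (1/6)(9/34) + (2/3)(6/11) + (1/6)(36/55) = 1933/3740.

1933/3740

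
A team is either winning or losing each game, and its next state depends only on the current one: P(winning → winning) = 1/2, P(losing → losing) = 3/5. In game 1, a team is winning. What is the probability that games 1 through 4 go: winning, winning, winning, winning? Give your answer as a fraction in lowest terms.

1/8

Game 1 is given. For each transition, use the conditional probability from the current state:
P(winning | winning) = 1/2; P(winning | winning) = 1/2; P(winning | winning) = 1/2.
P = 1/2 × 1/2 × 1/2 = 1/8.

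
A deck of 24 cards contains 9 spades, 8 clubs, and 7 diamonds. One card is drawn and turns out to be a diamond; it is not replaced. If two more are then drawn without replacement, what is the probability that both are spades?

36/253

After the first draw, 9 of the remaining 23 cards are spades.
P = 9/23 × 8/22 = 72/506 = 36/253.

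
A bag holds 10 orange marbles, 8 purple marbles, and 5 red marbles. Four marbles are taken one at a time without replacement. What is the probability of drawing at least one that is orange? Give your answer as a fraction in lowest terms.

P(no orange) = 13/23 × 12/22 × 11/21 × 10/20 = 17160/212520 = 13/161.
P(at least one) = 1 − 13/161 = 148/161.

148/161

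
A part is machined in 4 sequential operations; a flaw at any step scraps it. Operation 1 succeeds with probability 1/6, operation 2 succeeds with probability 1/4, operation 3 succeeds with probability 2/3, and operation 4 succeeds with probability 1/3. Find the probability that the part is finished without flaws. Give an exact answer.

Each stage is reached only if all earlier stages succeed, so
P = 1/6 × 1/4 × 2/3 × 1/3 = 2/216 = 1/108.

1/108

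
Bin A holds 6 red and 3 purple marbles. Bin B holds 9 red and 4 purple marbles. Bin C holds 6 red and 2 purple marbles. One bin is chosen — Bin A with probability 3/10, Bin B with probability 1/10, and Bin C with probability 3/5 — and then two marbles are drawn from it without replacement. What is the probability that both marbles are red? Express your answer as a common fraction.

From Bin A: P(both red) = (6/9)(5/8) = 5/12.
From Bin B: P(both red) = (9/13)(8/12) = 6/13.
From Bin C: P(both red) = (6/8)(5/7) = 15/28.
Total probability = (3/10)(5/12) + (1/10)(6/13) + (3/5)(15/28) = 1793/3640.

1793/3640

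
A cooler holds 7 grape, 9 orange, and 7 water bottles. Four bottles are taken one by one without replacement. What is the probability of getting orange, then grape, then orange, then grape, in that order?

18/1265

Chain rule:
P = 9/23 × 7/22 × 8/21 × 6/20 = 3024/212520 = 18/1265.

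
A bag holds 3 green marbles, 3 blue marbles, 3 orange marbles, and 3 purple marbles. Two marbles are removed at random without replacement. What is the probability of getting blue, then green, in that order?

3/44

Chain rule:
P = 3/12 × 3/11 = 9/132 = 3/44.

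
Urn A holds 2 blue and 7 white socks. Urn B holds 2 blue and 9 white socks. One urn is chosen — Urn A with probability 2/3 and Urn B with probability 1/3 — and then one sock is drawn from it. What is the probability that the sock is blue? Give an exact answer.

62/297

From Urn A: P(blue) = 2/9.
From Urn B: P(blue) = 2/11.
Total probability = (2/3)(2/9) + (1/3)(2/11) = 62/297.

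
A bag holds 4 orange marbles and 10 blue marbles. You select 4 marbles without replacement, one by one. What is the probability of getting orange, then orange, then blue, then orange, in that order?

Chain rule:
P = 4/14 × 3/13 × 10/12 × 2/11 = 240/24024 = 10/1001.

10/1001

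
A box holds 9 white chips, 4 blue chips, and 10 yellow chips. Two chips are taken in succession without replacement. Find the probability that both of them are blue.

6/253

P = 4/23 × 3/22 = 12/506 = 6/253.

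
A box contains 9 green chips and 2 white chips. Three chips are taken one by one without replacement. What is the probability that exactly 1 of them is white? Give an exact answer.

One ordering (white drawn first) has probability 2/11 × 9/10 × 8/9 = 144/990 = 8/55.
There are C(3,1) = 3 such orderings, each equally likely, so P = 3 × 8/55 = 24/55.

24/55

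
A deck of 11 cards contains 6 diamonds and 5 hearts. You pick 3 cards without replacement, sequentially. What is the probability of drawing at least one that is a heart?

29/33

P(no hearts) = 6/11 × 5/10 × 4/9 = 120/990 = 4/33.
P(at least one) = 1 − 4/33 = 29/33.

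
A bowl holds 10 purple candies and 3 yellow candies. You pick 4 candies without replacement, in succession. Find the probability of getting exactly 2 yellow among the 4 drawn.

One ordering (yellow drawn first) has probability 3/13 × 2/12 × 10/11 × 9/10 = 540/17160 = 9/286.
There are C(4,2) = 6 such orderings, each equally likely, so P = 6 × 9/286 = 27/143.

27/143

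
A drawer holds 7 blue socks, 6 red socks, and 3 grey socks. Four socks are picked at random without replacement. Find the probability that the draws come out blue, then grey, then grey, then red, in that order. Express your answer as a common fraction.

Multiply the probability of each draw given the previous ones:
P = 7/16 × 3/15 × 2/14 × 6/13 = 252/43680 = 3/520.

3/520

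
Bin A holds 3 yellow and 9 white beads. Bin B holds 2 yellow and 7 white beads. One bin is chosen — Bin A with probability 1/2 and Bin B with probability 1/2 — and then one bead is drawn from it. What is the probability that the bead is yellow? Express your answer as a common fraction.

From Bin A: P(yellow) = 3/12.
From Bin B: P(yellow) = 2/9.
Total probability = (1/2)(3/12) + (1/2)(2/9) = 17/72.

17/72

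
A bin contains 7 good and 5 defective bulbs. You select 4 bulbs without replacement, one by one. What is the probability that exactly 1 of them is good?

One ordering (good drawn first) has probability 7/12 × 5/11 × 4/10 × 3/9 = 420/11880 = 7/198.
There are C(4,1) = 4 such orderings, each equally likely, so P = 4 × 7/198 = 14/99.

14/99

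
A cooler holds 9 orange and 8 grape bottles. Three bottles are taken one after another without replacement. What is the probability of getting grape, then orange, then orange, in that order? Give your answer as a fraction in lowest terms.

12/85

Each draw changes the counts, so multiply the conditional probabilities along the sequence:
P = 8/17 × 9/16 × 8/15 = 576/4080 = 12/85.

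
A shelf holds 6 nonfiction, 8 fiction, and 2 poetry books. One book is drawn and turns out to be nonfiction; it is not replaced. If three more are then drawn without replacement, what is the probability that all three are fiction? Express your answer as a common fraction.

8/65

With the first book removed, 8 fiction remain out of 15.
P = 8/15 × 7/14 × 6/13 = 336/2730 = 8/65.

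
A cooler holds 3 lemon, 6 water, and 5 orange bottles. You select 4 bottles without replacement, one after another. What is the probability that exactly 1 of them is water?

One ordering (water drawn first) has probability 6/14 × 8/13 × 7/12 × 6/11 = 2016/24024 = 12/143.
There are C(4,1) = 4 such orderings, each equally likely, so P = 4 × 12/143 = 48/143.

48/143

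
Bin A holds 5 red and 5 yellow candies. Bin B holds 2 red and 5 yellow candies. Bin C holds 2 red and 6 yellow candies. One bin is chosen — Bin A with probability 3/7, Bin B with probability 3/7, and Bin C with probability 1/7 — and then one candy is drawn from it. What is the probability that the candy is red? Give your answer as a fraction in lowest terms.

73/196

From Bin A: P(red) = 5/10.
From Bin B: P(red) = 2/7.
From Bin C: P(red) = 2/8.
Total probability = (3/7)(5/10) + (3/7)(2/7) + (1/7)(2/8) = 73/196.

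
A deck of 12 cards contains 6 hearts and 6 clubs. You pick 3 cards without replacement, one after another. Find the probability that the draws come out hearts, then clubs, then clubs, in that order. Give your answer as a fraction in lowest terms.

3/22

Each draw changes the counts, so multiply the conditional probabilities along the sequence:
P = 6/12 × 6/11 × 5/10 = 180/1320 = 3/22.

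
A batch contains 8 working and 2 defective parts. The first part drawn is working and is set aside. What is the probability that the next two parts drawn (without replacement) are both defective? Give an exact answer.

After the first draw, 2 of the remaining 9 parts are defective.
P = 2/9 × 1/8 = 2/72 = 1/36.

1/36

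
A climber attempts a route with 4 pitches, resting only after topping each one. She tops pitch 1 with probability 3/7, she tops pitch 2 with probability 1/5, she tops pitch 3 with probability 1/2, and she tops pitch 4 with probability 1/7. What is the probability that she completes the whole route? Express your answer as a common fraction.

3/490

Each stage is reached only if all earlier stages succeed, so
P = 3/7 × 1/5 × 1/2 × 1/7 = 3/490.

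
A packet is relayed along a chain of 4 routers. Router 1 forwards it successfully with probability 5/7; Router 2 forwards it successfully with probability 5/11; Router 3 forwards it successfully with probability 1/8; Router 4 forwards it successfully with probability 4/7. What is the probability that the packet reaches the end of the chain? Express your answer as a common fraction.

Each stage is reached only if all earlier stages succeed, so
P = 5/7 × 5/11 × 1/8 × 4/7 = 100/4312 = 25/1078.

25/1078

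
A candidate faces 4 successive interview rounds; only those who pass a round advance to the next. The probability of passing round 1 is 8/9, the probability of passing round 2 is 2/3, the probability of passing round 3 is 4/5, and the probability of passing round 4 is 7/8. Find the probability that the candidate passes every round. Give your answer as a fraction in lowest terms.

56/135

Multiplying along the chain,
P = 8/9 × 2/3 × 4/5 × 7/8 = 448/1080 = 56/135.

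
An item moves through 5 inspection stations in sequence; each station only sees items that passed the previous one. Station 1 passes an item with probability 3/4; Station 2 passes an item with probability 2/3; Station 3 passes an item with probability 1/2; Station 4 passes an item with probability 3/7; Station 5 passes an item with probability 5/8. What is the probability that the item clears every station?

Each stage is reached only if all earlier stages succeed, so
P = 3/4 × 2/3 × 1/2 × 3/7 × 5/8 = 90/1344 = 15/224.

15/224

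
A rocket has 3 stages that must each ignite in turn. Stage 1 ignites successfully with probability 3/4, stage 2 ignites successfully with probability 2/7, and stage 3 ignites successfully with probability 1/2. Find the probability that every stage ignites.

Each stage is reached only if all earlier stages succeed, so
P = 3/4 × 2/7 × 1/2 = 6/56 = 3/28.

3/28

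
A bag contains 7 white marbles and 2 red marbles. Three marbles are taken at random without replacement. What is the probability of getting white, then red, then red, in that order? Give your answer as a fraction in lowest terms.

1/36

Each draw changes the counts, so multiply the conditional probabilities along the sequence:
P = 7/9 × 2/8 × 1/7 = 14/504 = 1/36.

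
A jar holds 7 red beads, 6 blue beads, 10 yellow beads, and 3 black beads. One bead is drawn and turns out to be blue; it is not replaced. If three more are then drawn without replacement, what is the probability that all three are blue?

With the first bead removed, 5 blue remain out of 25.
P = 5/25 × 4/24 × 3/23 = 60/13800 = 1/230.

1/230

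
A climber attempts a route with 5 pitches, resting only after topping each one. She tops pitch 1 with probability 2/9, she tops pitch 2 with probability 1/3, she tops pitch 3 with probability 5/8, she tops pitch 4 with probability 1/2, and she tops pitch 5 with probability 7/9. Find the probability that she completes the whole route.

Each stage is reached only if all earlier stages succeed, so
P = 2/9 × 1/3 × 5/8 × 1/2 × 7/9 = 70/3888 = 35/1944.

35/1944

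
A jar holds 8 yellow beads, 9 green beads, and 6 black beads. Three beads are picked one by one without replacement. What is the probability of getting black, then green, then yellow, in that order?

72/1771

Each draw changes the counts, so multiply the conditional probabilities along the sequence:
P = 6/23 × 9/22 × 8/21 = 432/10626 = 72/1771.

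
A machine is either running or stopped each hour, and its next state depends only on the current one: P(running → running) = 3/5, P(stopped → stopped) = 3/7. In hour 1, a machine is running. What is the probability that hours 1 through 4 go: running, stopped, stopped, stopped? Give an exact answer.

Hour 1 is given. For each transition, use the conditional probability from the current state:
P(stopped | running) = 2/5; P(stopped | stopped) = 3/7; P(stopped | stopped) = 3/7.
P = 2/5 × 3/7 × 3/7 = 18/245.

18/245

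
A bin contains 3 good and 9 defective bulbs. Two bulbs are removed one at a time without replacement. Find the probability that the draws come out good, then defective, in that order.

9/44

Each draw changes the counts, so multiply the conditional probabilities along the sequence:
P = 3/12 × 9/11 = 27/132 = 9/44.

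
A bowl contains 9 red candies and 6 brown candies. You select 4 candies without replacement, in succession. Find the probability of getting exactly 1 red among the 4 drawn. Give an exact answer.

One ordering (red drawn first) has probability 9/15 × 6/14 × 5/13 × 4/12 = 1080/32760 = 3/91.
There are C(4,1) = 4 such orderings, each equally likely, so P = 4 × 3/91 = 12/91.

12/91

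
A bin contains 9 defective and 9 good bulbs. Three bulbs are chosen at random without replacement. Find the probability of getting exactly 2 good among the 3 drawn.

One ordering (good drawn first) has probability 9/18 × 8/17 × 9/16 = 648/4896 = 9/68.
There are C(3,2) = 3 such orderings, each equally likely, so P = 3 × 9/68 = 27/68.

27/68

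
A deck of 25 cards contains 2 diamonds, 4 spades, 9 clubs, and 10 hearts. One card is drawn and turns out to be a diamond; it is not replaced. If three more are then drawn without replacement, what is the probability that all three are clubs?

21/506

With the first card removed, 9 clubs remain out of 24.
P = 9/24 × 8/23 × 7/22 = 504/12144 = 21/506.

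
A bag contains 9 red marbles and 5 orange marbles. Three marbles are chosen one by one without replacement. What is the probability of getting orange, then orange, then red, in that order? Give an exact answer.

Chain rule:
P = 5/14 × 4/13 × 9/12 = 180/2184 = 15/182.

15/182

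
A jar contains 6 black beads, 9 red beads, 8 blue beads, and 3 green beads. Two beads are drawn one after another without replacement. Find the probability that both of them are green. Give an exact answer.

3/325

P = 3/26 × 2/25 = 6/650 = 3/325.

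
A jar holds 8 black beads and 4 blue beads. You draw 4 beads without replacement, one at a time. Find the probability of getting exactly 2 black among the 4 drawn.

56/165

One ordering (black drawn first) has probability 8/12 × 7/11 × 4/10 × 3/9 = 672/11880 = 28/495.
There are C(4,2) = 6 such orderings, each equally likely, so P = 6 × 28/495 = 56/165.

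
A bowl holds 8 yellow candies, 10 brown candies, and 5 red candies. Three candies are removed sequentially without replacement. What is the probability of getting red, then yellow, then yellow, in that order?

20/759

Multiply the probability of each draw given the previous ones:
P = 5/23 × 8/22 × 7/21 = 280/10626 = 20/759.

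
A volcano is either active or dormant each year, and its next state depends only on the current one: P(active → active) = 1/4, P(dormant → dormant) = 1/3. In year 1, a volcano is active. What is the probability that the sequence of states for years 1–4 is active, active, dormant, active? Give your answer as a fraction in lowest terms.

1/8

Year 1 is given. For each transition, use the conditional probability from the current state:
P(active | active) = 1/4; P(dormant | active) = 3/4; P(active | dormant) = 2/3.
P = 1/4 × 3/4 × 2/3 = 6/48 = 1/8.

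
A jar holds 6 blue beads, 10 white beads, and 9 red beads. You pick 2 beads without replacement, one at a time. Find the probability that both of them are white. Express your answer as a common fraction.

3/20

P = 10/25 × 9/24 = 90/600 = 3/20.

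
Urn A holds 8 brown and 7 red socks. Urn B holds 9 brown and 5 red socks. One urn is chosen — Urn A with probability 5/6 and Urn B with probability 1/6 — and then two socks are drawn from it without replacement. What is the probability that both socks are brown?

236/819

From Urn A: P(both brown) = (8/15)(7/14) = 4/15.
From Urn B: P(both brown) = (9/14)(8/13) = 36/91.
Total probability = (5/6)(4/15) + (1/6)(36/91) = 236/819.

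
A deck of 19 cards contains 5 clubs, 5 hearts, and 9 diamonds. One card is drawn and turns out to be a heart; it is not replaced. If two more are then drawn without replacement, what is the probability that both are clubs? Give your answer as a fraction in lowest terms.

10/153

After the first draw, 5 of the remaining 18 cards are clubs.
P = 5/18 × 4/17 = 20/306 = 10/153.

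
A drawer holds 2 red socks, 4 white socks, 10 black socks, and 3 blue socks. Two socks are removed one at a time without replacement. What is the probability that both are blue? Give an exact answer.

P = 3/19 × 2/18 = 6/342 = 1/57.

1/57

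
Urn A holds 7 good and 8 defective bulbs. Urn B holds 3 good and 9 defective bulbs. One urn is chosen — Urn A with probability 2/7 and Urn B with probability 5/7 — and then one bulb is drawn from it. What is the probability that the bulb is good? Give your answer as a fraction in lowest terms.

131/420

From Urn A: P(good) = 7/15.
From Urn B: P(good) = 3/12.
Total probability = (2/7)(7/15) + (5/7)(3/12) = 131/420.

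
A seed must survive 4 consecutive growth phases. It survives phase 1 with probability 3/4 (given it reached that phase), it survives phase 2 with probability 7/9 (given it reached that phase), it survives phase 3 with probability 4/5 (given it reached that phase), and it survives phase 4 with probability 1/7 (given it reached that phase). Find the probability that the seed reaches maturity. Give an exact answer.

Each stage is reached only if all earlier stages succeed, so
P = 3/4 × 7/9 × 4/5 × 1/7 = 84/1260 = 1/15.

1/15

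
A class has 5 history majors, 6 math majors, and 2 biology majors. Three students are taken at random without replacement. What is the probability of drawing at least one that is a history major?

115/143

P(no history majors) = 8/13 × 7/12 × 6/11 = 336/1716 = 28/143.
P(at least one) = 1 − 28/143 = 115/143.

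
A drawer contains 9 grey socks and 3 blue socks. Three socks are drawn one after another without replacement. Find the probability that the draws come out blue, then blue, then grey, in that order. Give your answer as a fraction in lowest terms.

Each draw changes the counts, so multiply the conditional probabilities along the sequence:
P = 3/12 × 2/11 × 9/10 = 54/1320 = 9/220.

9/220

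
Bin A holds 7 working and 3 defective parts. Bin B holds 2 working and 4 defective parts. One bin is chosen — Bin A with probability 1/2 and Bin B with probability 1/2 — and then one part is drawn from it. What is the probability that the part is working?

From Bin A: P(working) = 7/10.
From Bin B: P(working) = 2/6.
Total probability = (1/2)(7/10) + (1/2)(2/6) = 31/60.

31/60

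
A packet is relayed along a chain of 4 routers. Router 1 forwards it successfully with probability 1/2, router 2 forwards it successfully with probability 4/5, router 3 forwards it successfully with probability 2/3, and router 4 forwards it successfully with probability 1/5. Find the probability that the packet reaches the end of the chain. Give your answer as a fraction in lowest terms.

4/75

Multiplying along the chain,
P = 1/2 × 4/5 × 2/3 × 1/5 = 8/150 = 4/75.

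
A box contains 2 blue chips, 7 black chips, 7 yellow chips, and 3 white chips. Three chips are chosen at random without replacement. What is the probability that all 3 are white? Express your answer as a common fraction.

1/969

P = 3/19 × 2/18 × 1/17 = 6/5814 = 1/969.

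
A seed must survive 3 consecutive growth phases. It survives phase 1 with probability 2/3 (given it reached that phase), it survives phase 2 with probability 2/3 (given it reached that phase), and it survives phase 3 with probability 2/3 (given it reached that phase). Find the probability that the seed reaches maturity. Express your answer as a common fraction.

8/27

Each stage is reached only if all earlier stages succeed, so
P = 2/3 × 2/3 × 2/3 = 8/27.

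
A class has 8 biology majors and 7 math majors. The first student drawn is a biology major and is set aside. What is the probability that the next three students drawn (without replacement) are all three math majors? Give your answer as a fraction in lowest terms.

With the first student removed, 7 math majors remain out of 14.
P = 7/14 × 6/13 × 5/12 = 210/2184 = 5/52.

5/52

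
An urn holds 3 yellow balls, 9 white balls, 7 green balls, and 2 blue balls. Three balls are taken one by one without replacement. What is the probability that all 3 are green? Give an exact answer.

P = 7/21 × 6/20 × 5/19 = 210/7980 = 1/38.

1/38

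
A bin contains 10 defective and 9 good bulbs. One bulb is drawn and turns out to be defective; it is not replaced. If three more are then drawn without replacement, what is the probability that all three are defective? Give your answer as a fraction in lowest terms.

After the first draw, 9 of the remaining 18 bulbs are defective.
P = 9/18 × 8/17 × 7/16 = 504/4896 = 7/68.

7/68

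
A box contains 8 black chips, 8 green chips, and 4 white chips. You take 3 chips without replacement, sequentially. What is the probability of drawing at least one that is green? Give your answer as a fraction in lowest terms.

P(no green) = 12/20 × 11/19 × 10/18 = 1320/6840 = 11/57.
P(at least one) = 1 − 11/57 = 46/57.

46/57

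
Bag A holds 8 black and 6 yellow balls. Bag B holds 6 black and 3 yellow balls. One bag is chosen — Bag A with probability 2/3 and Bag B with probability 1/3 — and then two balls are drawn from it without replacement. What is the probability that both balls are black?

From Bag A: P(both black) = (8/14)(7/13) = 4/13.
From Bag B: P(both black) = (6/9)(5/8) = 5/12.
Total probability = (2/3)(4/13) + (1/3)(5/12) = 161/468.

161/468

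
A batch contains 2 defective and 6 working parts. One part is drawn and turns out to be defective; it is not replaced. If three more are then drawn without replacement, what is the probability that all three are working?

4/7

With the first part removed, 6 working remain out of 7.
P = 6/7 × 5/6 × 4/5 = 120/210 = 4/7.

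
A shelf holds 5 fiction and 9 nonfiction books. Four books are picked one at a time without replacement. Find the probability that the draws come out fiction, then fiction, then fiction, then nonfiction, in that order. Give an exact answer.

Each draw changes the counts, so multiply the conditional probabilities along the sequence:
P = 5/14 × 4/13 × 3/12 × 9/11 = 540/24024 = 45/2002.

45/2002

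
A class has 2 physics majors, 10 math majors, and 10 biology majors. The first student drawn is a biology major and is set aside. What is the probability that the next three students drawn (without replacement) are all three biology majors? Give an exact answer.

6/95

With the first student removed, 9 biology majors remain out of 21.
P = 9/21 × 8/20 × 7/19 = 504/7980 = 6/95.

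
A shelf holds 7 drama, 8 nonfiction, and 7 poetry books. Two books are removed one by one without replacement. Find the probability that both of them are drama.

1/11

P(all drama) = 7/22 × 6/21 = 42/462 = 1/11.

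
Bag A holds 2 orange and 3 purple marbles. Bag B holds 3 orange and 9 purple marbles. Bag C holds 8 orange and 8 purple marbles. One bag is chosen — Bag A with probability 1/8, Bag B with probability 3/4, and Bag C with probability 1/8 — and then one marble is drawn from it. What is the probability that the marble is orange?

3/10

From Bag A: P(orange) = 2/5.
From Bag B: P(orange) = 3/12.
From Bag C: P(orange) = 8/16.
Total probability = (1/8)(2/5) + (3/4)(3/12) + (1/8)(8/16) = 3/10.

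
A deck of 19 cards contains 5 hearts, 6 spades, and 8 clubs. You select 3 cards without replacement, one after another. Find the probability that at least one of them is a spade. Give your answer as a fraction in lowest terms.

P(no spades) = 13/19 × 12/18 × 11/17 = 1716/5814 = 286/969.
P(at least one) = 1 − 286/969 = 683/969.

683/969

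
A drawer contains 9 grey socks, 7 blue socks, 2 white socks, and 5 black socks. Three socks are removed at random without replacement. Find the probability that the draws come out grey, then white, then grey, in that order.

Chain rule:
P = 9/23 × 2/22 × 8/21 = 144/10626 = 24/1771.

24/1771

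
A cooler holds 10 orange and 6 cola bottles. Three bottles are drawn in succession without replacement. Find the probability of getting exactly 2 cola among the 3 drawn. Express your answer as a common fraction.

15/56

One ordering (cola drawn first) has probability 6/16 × 5/15 × 10/14 = 300/3360 = 5/56.
There are C(3,2) = 3 such orderings, each equally likely, so P = 3 × 5/56 = 15/56.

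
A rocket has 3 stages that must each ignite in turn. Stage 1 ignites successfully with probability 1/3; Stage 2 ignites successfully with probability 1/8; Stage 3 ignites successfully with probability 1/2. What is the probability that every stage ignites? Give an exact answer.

1/48

Multiplying along the chain,
P = 1/3 × 1/8 × 1/2 = 1/48.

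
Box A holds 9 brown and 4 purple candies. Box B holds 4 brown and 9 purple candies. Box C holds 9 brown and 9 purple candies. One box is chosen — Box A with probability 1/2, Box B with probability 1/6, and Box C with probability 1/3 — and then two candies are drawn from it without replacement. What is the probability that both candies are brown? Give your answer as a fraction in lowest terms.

From Box A: P(both brown) = (9/13)(8/12) = 6/13.
From Box B: P(both brown) = (4/13)(3/12) = 1/13.
From Box C: P(both brown) = (9/18)(8/17) = 4/17.
Total probability = (1/2)(6/13) + (1/6)(1/13) + (1/3)(4/17) = 427/1326.

427/1326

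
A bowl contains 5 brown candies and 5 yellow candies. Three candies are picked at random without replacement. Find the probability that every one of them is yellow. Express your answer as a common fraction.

P(all yellow) = 5/10 × 4/9 × 3/8 = 60/720 = 1/12.

1/12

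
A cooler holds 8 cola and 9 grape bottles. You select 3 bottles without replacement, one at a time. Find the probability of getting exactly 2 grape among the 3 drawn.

One ordering (grape drawn first) has probability 9/17 × 8/16 × 8/15 = 576/4080 = 12/85.
There are C(3,2) = 3 such orderings, each equally likely, so P = 3 × 12/85 = 36/85.

36/85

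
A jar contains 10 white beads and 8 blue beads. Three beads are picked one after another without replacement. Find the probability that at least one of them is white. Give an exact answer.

P(no white) = 8/18 × 7/17 × 6/16 = 336/4896 = 7/102.
P(at least one) = 1 − 7/102 = 95/102.

95/102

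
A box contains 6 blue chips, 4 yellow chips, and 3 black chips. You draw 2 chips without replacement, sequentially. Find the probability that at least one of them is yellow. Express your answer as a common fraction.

7/13

P(no yellow) = 9/13 × 8/12 = 72/156 = 6/13.
P(at least one) = 1 − 6/13 = 7/13.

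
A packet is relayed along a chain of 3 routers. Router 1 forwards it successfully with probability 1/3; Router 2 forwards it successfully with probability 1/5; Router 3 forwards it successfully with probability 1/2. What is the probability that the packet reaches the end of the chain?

1/30

The events are sequential, so multiply the conditional probabilities:
P = 1/3 × 1/5 × 1/2 = 1/30.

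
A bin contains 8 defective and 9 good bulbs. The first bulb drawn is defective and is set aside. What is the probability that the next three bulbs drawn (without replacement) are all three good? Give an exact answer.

3/20

After the first draw, 9 of the remaining 16 bulbs are good.
P = 9/16 × 8/15 × 7/14 = 504/3360 = 3/20.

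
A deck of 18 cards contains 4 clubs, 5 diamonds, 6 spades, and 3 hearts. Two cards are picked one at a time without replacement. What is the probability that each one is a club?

P(all clubs) = 4/18 × 3/17 = 12/306 = 2/51.

2/51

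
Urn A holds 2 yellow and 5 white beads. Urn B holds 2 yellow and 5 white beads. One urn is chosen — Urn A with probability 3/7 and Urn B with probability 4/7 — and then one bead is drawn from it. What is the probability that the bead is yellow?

2/7

From Urn A: P(yellow) = 2/7.
From Urn B: P(yellow) = 2/7.
Total probability = (3/7)(2/7) + (4/7)(2/7) = 2/7.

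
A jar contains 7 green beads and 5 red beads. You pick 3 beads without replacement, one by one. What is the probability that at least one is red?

P(no red) = 7/12 × 6/11 × 5/10 = 210/1320 = 7/44.
P(at least one) = 1 − 7/44 = 37/44.

37/44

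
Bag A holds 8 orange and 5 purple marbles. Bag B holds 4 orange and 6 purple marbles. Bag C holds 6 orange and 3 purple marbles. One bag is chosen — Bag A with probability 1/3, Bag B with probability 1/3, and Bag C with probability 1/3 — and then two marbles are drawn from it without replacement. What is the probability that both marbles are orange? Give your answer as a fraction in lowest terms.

From Bag A: P(both orange) = (8/13)(7/12) = 14/39.
From Bag B: P(both orange) = (4/10)(3/9) = 2/15.
From Bag C: P(both orange) = (6/9)(5/8) = 5/12.
Total probability = (1/3)(14/39) + (1/3)(2/15) + (1/3)(5/12) = 709/2340.

709/2340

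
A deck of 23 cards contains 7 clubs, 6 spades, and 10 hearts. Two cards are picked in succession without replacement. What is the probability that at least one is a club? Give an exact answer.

P(no clubs) = 16/23 × 15/22 = 240/506 = 120/253.
P(at least one) = 1 − 120/253 = 133/253.

133/253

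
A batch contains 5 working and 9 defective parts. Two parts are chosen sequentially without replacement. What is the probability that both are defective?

P(all defective) = 9/14 × 8/13 = 72/182 = 36/91.

36/91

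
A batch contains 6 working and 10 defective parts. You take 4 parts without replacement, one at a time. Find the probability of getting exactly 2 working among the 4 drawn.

One ordering (working drawn first) has probability 6/16 × 5/15 × 10/14 × 9/13 = 2700/43680 = 45/728.
There are C(4,2) = 6 such orderings, each equally likely, so P = 6 × 45/728 = 135/364.

135/364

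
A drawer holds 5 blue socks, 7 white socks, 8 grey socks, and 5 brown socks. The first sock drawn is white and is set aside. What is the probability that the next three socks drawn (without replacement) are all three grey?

After the first draw, 8 of the remaining 24 socks are grey.
P = 8/24 × 7/23 × 6/22 = 336/12144 = 7/253.

7/253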